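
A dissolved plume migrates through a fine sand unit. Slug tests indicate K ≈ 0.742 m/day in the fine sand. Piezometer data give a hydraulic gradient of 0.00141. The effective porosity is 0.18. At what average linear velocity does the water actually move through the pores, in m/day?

0.00581

Hydraulic gradient i = 0.00141.
Darcy flux q = K · i = 0.7420 × 0.001410 = 0.001046 m/day.
Seepage velocity v = q / n_e = 0.001046 / 0.18 = 0.005812 m/day.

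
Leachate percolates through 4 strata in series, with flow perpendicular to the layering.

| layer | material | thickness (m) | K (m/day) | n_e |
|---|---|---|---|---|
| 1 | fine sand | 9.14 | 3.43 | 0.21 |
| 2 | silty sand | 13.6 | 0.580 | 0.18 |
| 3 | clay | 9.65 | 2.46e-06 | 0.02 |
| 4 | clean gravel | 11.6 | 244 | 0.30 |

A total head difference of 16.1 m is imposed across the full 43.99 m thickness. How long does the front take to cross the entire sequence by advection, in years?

With flow normal to the layers, continuity requires the same specific discharge q through every layer.
Σ(b_i/K_i) = 9.14/3.43 + 13.6/0.580 + 9.65/2.46e-06 + 11.6/244 = 3.923e+06 d.
q = Δh / Σ(b_i/K_i) = 16.1 / 3.923e+06 = 4.104e-06 m/day.
In each layer the seepage velocity is v_i = q/n_i, so the layer transit time is t_i = b_i·n_i / q:
  layer 1 (fine sand): t_1 = 9.14 × 0.21 / 4.104e-06 = 4.677e+05 d
  layer 2 (silty sand): t_2 = 13.6 × 0.18 / 4.104e-06 = 5.965e+05 d
  layer 3 (clay): t_3 = 9.65 × 0.02 / 4.104e-06 = 47025 d
  layer 4 (clean gravel): t_4 = 11.6 × 0.30 / 4.104e-06 = 8.479e+05 d
Total t = Σ t_i = 1.959e+06 days = 5364 years.

5360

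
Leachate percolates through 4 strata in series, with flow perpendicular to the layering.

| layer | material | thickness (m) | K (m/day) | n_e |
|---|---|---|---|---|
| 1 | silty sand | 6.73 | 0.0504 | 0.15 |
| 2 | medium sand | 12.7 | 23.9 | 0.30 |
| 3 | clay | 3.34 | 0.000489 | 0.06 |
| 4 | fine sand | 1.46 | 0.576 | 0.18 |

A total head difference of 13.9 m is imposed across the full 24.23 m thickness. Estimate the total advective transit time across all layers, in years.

7.25

With flow normal to the layers, continuity requires the same specific discharge q through every layer.
Σ(b_i/K_i) = 6.73/0.0504 + 12.7/23.9 + 3.34/0.000489 + 1.46/0.576 = 6967 d.
q = Δh / Σ(b_i/K_i) = 13.9 / 6967 = 0.001995 m/day.
In each layer the seepage velocity is v_i = q/n_i, so the layer transit time is t_i = b_i·n_i / q:
  layer 1 (silty sand): t_1 = 6.73 × 0.15 / 0.001995 = 506.0 d
  layer 2 (medium sand): t_2 = 12.7 × 0.30 / 0.001995 = 1910 d
  layer 3 (clay): t_3 = 3.34 × 0.06 / 0.001995 = 100.4 d
  layer 4 (fine sand): t_4 = 1.46 × 0.18 / 0.001995 = 131.7 d
Total t = Σ t_i = 2648 days = 7.249 years.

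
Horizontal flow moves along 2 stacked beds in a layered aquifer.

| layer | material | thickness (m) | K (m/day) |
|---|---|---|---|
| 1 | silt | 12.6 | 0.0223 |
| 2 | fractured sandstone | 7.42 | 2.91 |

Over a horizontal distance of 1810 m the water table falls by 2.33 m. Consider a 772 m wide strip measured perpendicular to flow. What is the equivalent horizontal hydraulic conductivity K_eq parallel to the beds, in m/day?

1.09

Flow is parallel to layering, so each bed carries its own Darcy discharge and the transmissivities add.
Σ(K_i·b_i) = 0.0223×12.6 + 2.91×7.42 = 21.87 m²/day.
Total thickness b = 20.02 m, so K_eq = Σ(K_i·b_i)/b = 1.093 m/day.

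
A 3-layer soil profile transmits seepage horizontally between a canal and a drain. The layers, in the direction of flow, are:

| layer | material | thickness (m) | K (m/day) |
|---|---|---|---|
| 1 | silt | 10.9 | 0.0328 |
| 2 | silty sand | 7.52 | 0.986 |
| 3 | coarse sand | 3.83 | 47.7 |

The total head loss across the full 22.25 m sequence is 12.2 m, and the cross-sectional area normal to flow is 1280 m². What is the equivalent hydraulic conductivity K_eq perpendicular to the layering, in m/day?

Flow is perpendicular to layering, so the layers act in series and the equivalent K is the thickness-weighted harmonic mean.
Total thickness L = 10.9 + 7.52 + 3.83 = 22.25 m.
Σ(b_i/K_i) = 10.9/0.0328 + 7.52/0.986 + 3.83/47.7 = 340.0 d.
K_eq = L / Σ(b_i/K_i) = 22.25 / 340.0 = 0.06544 m/day.

0.0654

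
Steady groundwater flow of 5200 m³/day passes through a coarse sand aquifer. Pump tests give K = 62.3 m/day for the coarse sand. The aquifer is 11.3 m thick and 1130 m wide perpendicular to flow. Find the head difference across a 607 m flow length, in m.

3.97

Cross-sectional area A = 1130 × 11.3 = 12769 m².
From Q = K·A·i, i = Q / (K·A) = 5200 / (62.30 × 12769) = 0.006537.
Head loss Δh = i · L = 0.006537 × 607 = 3.968 m.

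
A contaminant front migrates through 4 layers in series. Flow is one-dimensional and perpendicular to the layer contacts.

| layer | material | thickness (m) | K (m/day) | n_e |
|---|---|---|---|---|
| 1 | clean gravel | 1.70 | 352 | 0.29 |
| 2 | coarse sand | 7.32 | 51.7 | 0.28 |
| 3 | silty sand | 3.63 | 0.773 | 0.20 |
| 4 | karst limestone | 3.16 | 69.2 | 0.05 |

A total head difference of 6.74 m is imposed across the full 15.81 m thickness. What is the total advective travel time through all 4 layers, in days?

2.49

With flow normal to the layers, continuity requires the same specific discharge q through every layer.
Σ(b_i/K_i) = 1.70/352 + 7.32/51.7 + 3.63/0.773 + 3.16/69.2 = 4.888 d.
q = Δh / Σ(b_i/K_i) = 6.74 / 4.888 = 1.379 m/day.
In each layer the seepage velocity is v_i = q/n_i, so the layer transit time is t_i = b_i·n_i / q:
  layer 1 (clean gravel): t_1 = 1.70 × 0.29 / 1.379 = 0.3575 d
  layer 2 (coarse sand): t_2 = 7.32 × 0.28 / 1.379 = 1.486 d
  layer 3 (silty sand): t_3 = 3.63 × 0.20 / 1.379 = 0.5265 d
  layer 4 (karst limestone): t_4 = 3.16 × 0.05 / 1.379 = 0.1146 d
Total t = Σ t_i = 2.485 days.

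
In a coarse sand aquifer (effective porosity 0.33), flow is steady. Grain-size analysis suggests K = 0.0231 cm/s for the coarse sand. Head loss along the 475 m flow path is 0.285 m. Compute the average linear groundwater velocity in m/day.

Convert K: 0.0231 cm/s × 864 = 19.96 m/day.
Hydraulic gradient i = Δh / L = 0.285 / 475 = 0.0006000.
Darcy flux q = K · i = 19.96 × 0.0006000 = 0.01198 m/day.
Seepage velocity v = q / n_e = 0.01198 / 0.33 = 0.03629 m/day.

0.0363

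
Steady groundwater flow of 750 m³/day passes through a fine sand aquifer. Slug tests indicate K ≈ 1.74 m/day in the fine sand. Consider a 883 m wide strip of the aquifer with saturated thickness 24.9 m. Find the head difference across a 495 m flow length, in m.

Cross-sectional area A = 883 × 24.9 = 21987 m².
From Q = K·A·i, i = Q / (K·A) = 750 / (1.740 × 21987) = 0.01960.
Head loss Δh = i · L = 0.01960 × 495 = 9.704 m.

9.70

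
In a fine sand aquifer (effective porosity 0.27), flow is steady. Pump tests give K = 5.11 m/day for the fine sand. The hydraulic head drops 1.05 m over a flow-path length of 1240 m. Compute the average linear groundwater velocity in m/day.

Hydraulic gradient i = Δh / L = 1.05 / 1240 = 0.0008468.
Darcy flux q = K · i = 5.110 × 0.0008468 = 0.004327 m/day.
Seepage velocity v = q / n_e = 0.004327 / 0.27 = 0.01603 m/day.

0.0160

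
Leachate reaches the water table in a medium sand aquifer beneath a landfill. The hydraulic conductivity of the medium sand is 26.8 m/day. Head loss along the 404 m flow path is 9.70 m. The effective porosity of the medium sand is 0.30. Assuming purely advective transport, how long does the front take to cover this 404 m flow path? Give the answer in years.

Hydraulic gradient i = Δh / L = 9.70 / 404 = 0.02401.
Darcy flux q = K · i = 26.80 × 0.02401 = 0.6435 m/day.
Seepage velocity v = q / n_e = 0.6435 / 0.30 = 2.145 m/day.
Travel time t = L / v = 404 / 2.145 = 188.4 days = 0.5157 years.

0.516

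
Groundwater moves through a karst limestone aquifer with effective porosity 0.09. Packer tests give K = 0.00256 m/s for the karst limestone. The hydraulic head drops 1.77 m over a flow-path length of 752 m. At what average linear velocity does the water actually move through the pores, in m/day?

5.78

Convert K: 0.00256 m/s × 86400 = 221.2 m/day.
Hydraulic gradient i = Δh / L = 1.77 / 752 = 0.002354.
Darcy flux q = K · i = 221.2 × 0.002354 = 0.5206 m/day.
Seepage velocity v = q / n_e = 0.5206 / 0.09 = 5.785 m/day.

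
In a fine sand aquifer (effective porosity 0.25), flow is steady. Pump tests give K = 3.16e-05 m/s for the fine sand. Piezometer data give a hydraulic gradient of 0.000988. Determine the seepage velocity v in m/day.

Convert K: 3.16e-05 m/s × 86400 = 2.730 m/day.
Hydraulic gradient i = 0.000988.
Darcy flux q = K · i = 2.730 × 0.0009880 = 0.002697 m/day.
Seepage velocity v = q / n_e = 0.002697 / 0.25 = 0.01079 m/day.

0.0108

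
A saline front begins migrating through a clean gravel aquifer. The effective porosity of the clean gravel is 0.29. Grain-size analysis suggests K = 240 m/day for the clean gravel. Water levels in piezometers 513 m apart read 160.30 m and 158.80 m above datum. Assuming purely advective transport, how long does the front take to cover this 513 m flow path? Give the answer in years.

Hydraulic gradient i = (160.30 − 158.80) / 513 = 1.5 / 513 = 0.002924.
Darcy flux q = K · i = 240.0 × 0.002924 = 0.7018 m/day.
Seepage velocity v = q / n_e = 0.7018 / 0.29 = 2.420 m/day.
Travel time t = L / v = 513 / 2.420 = 212.0 days = 0.5804 years.

0.580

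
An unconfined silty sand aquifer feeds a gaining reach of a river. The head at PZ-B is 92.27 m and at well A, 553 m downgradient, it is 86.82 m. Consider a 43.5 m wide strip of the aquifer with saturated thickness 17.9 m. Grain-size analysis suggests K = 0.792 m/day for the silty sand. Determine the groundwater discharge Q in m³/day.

Cross-sectional area A = 43.5 × 17.9 = 778.6 m².
Hydraulic gradient i = (92.27 − 86.82) / 553 = 5.45 / 553 = 0.009855.
Darcy's law: Q = K · A · i = 0.7920 × 778.6 × 0.009855 = 6.078 m³/day.

6.08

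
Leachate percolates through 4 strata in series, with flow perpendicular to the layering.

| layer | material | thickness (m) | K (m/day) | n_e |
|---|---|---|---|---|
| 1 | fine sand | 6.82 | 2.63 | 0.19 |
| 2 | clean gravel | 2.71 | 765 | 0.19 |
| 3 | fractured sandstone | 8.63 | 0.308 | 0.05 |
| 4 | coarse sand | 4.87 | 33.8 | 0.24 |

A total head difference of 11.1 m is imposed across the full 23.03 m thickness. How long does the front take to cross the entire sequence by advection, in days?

With flow normal to the layers, continuity requires the same specific discharge q through every layer.
Σ(b_i/K_i) = 6.82/2.63 + 2.71/765 + 8.63/0.308 + 4.87/33.8 = 30.76 d.
q = Δh / Σ(b_i/K_i) = 11.1 / 30.76 = 0.3609 m/day.
In each layer the seepage velocity is v_i = q/n_i, so the layer transit time is t_i = b_i·n_i / q:
  layer 1 (fine sand): t_1 = 6.82 × 0.19 / 0.3609 = 3.591 d
  layer 2 (clean gravel): t_2 = 2.71 × 0.19 / 0.3609 = 1.427 d
  layer 3 (fractured sandstone): t_3 = 8.63 × 0.05 / 0.3609 = 1.196 d
  layer 4 (coarse sand): t_4 = 4.87 × 0.24 / 0.3609 = 3.239 d
Total t = Σ t_i = 9.453 days.

9.45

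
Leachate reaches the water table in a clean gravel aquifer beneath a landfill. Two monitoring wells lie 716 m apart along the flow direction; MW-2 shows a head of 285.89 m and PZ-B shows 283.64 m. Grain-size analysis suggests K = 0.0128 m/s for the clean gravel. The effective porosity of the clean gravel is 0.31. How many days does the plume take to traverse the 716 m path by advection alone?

Convert K: 0.0128 m/s × 86400 = 1106 m/day.
Hydraulic gradient i = (285.89 − 283.64) / 716 = 2.25 / 716 = 0.003142.
Darcy flux q = K · i = 1106 × 0.003142 = 3.475 m/day.
Seepage velocity v = q / n_e = 3.475 / 0.31 = 11.21 m/day.
Travel time t = L / v = 716 / 11.21 = 63.87 days.

63.9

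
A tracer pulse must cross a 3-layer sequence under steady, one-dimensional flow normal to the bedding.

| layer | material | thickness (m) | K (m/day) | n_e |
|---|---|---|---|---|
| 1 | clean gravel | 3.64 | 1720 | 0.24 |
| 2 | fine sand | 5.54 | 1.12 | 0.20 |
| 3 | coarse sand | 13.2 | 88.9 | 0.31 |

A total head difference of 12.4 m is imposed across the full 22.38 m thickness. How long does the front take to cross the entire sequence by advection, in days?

2.50

With flow normal to the layers, continuity requires the same specific discharge q through every layer.
Σ(b_i/K_i) = 3.64/1720 + 5.54/1.12 + 13.2/88.9 = 5.097 d.
q = Δh / Σ(b_i/K_i) = 12.4 / 5.097 = 2.433 m/day.
In each layer the seepage velocity is v_i = q/n_i, so the layer transit time is t_i = b_i·n_i / q:
  layer 1 (clean gravel): t_1 = 3.64 × 0.24 / 2.433 = 0.3591 d
  layer 2 (fine sand): t_2 = 5.54 × 0.20 / 2.433 = 0.4554 d
  layer 3 (coarse sand): t_3 = 13.2 × 0.31 / 2.433 = 1.682 d
Total t = Σ t_i = 2.497 days.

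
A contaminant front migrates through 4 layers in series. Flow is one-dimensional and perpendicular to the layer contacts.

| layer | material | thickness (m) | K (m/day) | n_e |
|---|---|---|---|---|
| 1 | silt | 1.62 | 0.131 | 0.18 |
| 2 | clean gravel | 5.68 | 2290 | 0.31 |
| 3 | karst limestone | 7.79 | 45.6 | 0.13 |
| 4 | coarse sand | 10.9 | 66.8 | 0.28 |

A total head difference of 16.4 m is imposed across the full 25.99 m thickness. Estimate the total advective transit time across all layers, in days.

4.74

With flow normal to the layers, continuity requires the same specific discharge q through every layer.
Σ(b_i/K_i) = 1.62/0.131 + 5.68/2290 + 7.79/45.6 + 10.9/66.8 = 12.70 d.
q = Δh / Σ(b_i/K_i) = 16.4 / 12.70 = 1.291 m/day.
In each layer the seepage velocity is v_i = q/n_i, so the layer transit time is t_i = b_i·n_i / q:
  layer 1 (silt): t_1 = 1.62 × 0.18 / 1.291 = 0.2259 d
  layer 2 (clean gravel): t_2 = 5.68 × 0.31 / 1.291 = 1.364 d
  layer 3 (karst limestone): t_3 = 7.79 × 0.13 / 1.291 = 0.7844 d
  layer 4 (coarse sand): t_4 = 10.9 × 0.28 / 1.291 = 2.364 d
Total t = Σ t_i = 4.738 days.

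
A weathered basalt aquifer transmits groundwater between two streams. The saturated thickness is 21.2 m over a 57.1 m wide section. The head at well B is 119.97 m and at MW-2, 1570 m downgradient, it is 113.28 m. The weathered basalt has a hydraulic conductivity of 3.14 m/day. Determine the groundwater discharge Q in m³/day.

16.2

Cross-sectional area A = 57.1 × 21.2 = 1211 m².
Hydraulic gradient i = (119.97 − 113.28) / 1570 = 6.69 / 1570 = 0.004261.
Darcy's law: Q = K · A · i = 3.140 × 1211 × 0.004261 = 16.20 m³/day.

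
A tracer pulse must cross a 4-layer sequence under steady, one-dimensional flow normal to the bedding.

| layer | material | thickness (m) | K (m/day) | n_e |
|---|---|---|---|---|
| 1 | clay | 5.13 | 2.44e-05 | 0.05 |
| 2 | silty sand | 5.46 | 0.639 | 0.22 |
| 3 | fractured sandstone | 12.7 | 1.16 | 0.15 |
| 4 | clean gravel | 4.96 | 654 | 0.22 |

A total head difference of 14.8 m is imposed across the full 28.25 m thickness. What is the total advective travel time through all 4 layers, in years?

With flow normal to the layers, continuity requires the same specific discharge q through every layer.
Σ(b_i/K_i) = 5.13/2.44e-05 + 5.46/0.639 + 12.7/1.16 + 4.96/654 = 2.103e+05 d.
q = Δh / Σ(b_i/K_i) = 14.8 / 2.103e+05 = 7.039e-05 m/day.
In each layer the seepage velocity is v_i = q/n_i, so the layer transit time is t_i = b_i·n_i / q:
  layer 1 (clay): t_1 = 5.13 × 0.05 / 7.039e-05 = 3644 d
  layer 2 (silty sand): t_2 = 5.46 × 0.22 / 7.039e-05 = 17066 d
  layer 3 (fractured sandstone): t_3 = 12.7 × 0.15 / 7.039e-05 = 27065 d
  layer 4 (clean gravel): t_4 = 4.96 × 0.22 / 7.039e-05 = 15503 d
Total t = Σ t_i = 63277 days = 173.2 years.

173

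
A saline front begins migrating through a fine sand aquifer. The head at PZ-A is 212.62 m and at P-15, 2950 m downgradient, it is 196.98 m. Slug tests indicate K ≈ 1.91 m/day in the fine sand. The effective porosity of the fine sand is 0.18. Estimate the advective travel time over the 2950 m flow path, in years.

Hydraulic gradient i = (212.62 − 196.98) / 2950 = 15.64 / 2950 = 0.005302.
Darcy flux q = K · i = 1.910 × 0.005302 = 0.01013 m/day.
Seepage velocity v = q / n_e = 0.01013 / 0.18 = 0.05626 m/day.
Travel time t = L / v = 2950 / 0.05626 = 52438 days = 143.6 years.

144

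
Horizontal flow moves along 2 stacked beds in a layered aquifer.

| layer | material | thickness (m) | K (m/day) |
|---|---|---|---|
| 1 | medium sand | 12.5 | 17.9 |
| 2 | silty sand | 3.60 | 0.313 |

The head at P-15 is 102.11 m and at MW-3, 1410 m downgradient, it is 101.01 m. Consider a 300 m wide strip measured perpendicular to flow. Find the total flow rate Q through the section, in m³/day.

52.6

Flow is parallel to layering, so each bed carries its own Darcy discharge and the transmissivities add.
Σ(K_i·b_i) = 17.9×12.5 + 0.313×3.60 = 224.9 m²/day.
Hydraulic gradient i = (102.11 − 101.01) / 1410 = 1.1 / 1410 = 0.0007801.
Q = Σ(K_i·b_i) · W · i = 224.9 × 300 × 0.0007801 = 52.63 m³/day.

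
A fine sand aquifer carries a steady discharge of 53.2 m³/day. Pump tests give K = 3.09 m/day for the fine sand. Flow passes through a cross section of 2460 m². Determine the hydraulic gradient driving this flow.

From Q = K·A·i, i = Q / (K·A) = 53.2 / (3.090 × 2460) = 0.006999.

0.00700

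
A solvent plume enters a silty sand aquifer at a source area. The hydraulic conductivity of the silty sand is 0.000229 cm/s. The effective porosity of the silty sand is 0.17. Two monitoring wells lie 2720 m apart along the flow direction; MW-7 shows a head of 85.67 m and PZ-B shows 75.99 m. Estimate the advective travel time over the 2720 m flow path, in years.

1800

Convert K: 0.000229 cm/s × 864 = 0.1979 m/day.
Hydraulic gradient i = (85.67 − 75.99) / 2720 = 9.68 / 2720 = 0.003559.
Darcy flux q = K · i = 0.1979 × 0.003559 = 0.0007041 m/day.
Seepage velocity v = q / n_e = 0.0007041 / 0.17 = 0.004142 m/day.
Travel time t = L / v = 2720 / 0.004142 = 6.567e+05 days = 1798 years.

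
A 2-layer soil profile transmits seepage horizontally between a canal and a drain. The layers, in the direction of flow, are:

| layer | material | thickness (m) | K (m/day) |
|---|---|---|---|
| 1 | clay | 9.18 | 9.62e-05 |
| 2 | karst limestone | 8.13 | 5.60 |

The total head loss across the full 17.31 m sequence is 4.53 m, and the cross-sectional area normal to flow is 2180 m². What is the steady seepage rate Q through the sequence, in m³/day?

0.103

Flow is perpendicular to layering, so the layers act in series and the equivalent K is the thickness-weighted harmonic mean.
Total thickness L = 9.18 + 8.13 = 17.31 m.
Σ(b_i/K_i) = 9.18/9.62e-05 + 8.13/5.60 = 95428 d.
K_eq = L / Σ(b_i/K_i) = 17.31 / 95428 = 0.0001814 m/day.
Q = K_eq · A · (Δh/L) = 0.0001814 × 2180 × (4.53/17.31) = 0.1035 m³/day.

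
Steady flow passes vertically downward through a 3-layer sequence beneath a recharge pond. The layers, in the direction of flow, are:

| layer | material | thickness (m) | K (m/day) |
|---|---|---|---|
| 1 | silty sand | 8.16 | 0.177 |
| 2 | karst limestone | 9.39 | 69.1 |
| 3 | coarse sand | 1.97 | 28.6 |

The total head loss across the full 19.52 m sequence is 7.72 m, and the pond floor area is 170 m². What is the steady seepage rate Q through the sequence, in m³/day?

Flow is perpendicular to layering, so the layers act in series and the equivalent K is the thickness-weighted harmonic mean.
Total thickness L = 8.16 + 9.39 + 1.97 = 19.52 m.
Σ(b_i/K_i) = 8.16/0.177 + 9.39/69.1 + 1.97/28.6 = 46.31 d.
K_eq = L / Σ(b_i/K_i) = 19.52 / 46.31 = 0.4215 m/day.
Q = K_eq · A · (Δh/L) = 0.4215 × 170 × (7.72/19.52) = 28.34 m³/day.

28.3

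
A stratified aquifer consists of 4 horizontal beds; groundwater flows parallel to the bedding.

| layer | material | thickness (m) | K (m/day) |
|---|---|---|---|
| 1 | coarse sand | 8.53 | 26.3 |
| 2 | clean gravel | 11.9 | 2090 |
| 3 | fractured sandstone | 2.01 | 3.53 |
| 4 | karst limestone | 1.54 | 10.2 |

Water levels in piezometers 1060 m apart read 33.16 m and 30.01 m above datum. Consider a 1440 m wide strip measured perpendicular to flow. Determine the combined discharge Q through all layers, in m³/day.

107000

Flow is parallel to layering, so each bed carries its own Darcy discharge and the transmissivities add.
Σ(K_i·b_i) = 26.3×8.53 + 2090×11.9 + 3.53×2.01 + 10.2×1.54 = 25118 m²/day.
Hydraulic gradient i = (33.16 − 30.01) / 1060 = 3.15 / 1060 = 0.002972.
Q = Σ(K_i·b_i) · W · i = 25118 × 1440 × 0.002972 = 1.075e+05 m³/day.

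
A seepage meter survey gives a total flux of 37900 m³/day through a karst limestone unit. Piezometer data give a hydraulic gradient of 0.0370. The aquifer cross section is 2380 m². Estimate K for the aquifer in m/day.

Hydraulic gradient i = 0.0370.
From Q = K·A·i, K = Q / (A·i) = 37900 / (2380 × 0.03700) = 430.4 m/day.

430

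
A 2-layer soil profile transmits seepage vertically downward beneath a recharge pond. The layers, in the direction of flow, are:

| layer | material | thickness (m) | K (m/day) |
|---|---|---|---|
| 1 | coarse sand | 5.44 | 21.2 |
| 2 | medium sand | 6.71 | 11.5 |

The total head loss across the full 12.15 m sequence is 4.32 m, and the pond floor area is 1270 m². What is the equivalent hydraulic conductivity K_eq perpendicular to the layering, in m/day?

Flow is perpendicular to layering, so the layers act in series and the equivalent K is the thickness-weighted harmonic mean.
Total thickness L = 5.44 + 6.71 = 12.15 m.
Σ(b_i/K_i) = 5.44/21.2 + 6.71/11.5 = 0.8401 d.
K_eq = L / Σ(b_i/K_i) = 12.15 / 0.8401 = 14.46 m/day.

14.5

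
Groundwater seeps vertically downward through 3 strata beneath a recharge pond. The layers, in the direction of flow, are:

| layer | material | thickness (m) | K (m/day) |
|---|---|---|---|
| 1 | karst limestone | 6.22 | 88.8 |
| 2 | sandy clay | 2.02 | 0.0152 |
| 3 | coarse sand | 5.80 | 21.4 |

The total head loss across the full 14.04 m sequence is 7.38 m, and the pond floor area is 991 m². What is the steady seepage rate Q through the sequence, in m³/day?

54.9

Flow is perpendicular to layering, so the layers act in series and the equivalent K is the thickness-weighted harmonic mean.
Total thickness L = 6.22 + 2.02 + 5.80 = 14.04 m.
Σ(b_i/K_i) = 6.22/88.8 + 2.02/0.0152 + 5.80/21.4 = 133.2 d.
K_eq = L / Σ(b_i/K_i) = 14.04 / 133.2 = 0.1054 m/day.
Q = K_eq · A · (Δh/L) = 0.1054 × 991 × (7.38/14.04) = 54.89 m³/day.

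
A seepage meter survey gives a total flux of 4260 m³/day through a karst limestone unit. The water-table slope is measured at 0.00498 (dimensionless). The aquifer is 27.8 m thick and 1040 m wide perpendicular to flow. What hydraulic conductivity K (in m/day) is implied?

Cross-sectional area A = 1040 × 27.8 = 28912 m².
Hydraulic gradient i = 0.00498.
From Q = K·A·i, K = Q / (A·i) = 4260 / (28912 × 0.004980) = 29.59 m/day.

29.6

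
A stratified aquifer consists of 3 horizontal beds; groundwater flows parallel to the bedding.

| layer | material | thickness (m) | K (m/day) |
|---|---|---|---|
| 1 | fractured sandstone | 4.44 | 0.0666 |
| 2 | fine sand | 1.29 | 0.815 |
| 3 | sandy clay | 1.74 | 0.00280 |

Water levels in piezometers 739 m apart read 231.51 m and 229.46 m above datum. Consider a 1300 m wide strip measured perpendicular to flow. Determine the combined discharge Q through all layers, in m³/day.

Flow is parallel to layering, so each bed carries its own Darcy discharge and the transmissivities add.
Σ(K_i·b_i) = 0.0666×4.44 + 0.815×1.29 + 0.00280×1.74 = 1.352 m²/day.
Hydraulic gradient i = (231.51 − 229.46) / 739 = 2.05 / 739 = 0.002774.
Q = Σ(K_i·b_i) · W · i = 1.352 × 1300 × 0.002774 = 4.875 m³/day.

4.88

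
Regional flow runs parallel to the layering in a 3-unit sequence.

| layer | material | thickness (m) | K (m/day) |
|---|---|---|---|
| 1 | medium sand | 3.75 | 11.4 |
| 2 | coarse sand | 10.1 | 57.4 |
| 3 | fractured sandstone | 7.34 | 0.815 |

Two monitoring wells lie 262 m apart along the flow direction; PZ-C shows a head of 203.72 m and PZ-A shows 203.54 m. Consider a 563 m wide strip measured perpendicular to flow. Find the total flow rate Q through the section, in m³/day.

243

Flow is parallel to layering, so each bed carries its own Darcy discharge and the transmissivities add.
Σ(K_i·b_i) = 11.4×3.75 + 57.4×10.1 + 0.815×7.34 = 628.5 m²/day.
Hydraulic gradient i = (203.72 − 203.54) / 262 = 0.18 / 262 = 0.0006870.
Q = Σ(K_i·b_i) · W · i = 628.5 × 563 × 0.0006870 = 243.1 m³/day.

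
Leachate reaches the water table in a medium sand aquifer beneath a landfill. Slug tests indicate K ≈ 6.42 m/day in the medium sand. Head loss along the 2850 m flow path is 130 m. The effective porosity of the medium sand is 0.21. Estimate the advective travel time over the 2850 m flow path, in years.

5.60

Hydraulic gradient i = Δh / L = 130 / 2850 = 0.04561.
Darcy flux q = K · i = 6.420 × 0.04561 = 0.2928 m/day.
Seepage velocity v = q / n_e = 0.2928 / 0.21 = 1.394 m/day.
Travel time t = L / v = 2850 / 1.394 = 2044 days = 5.596 years.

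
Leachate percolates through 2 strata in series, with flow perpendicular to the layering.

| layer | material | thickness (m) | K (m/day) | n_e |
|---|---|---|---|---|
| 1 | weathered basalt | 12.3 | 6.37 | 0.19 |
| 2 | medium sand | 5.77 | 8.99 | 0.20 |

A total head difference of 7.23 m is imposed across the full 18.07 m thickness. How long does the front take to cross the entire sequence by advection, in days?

1.24

With flow normal to the layers, continuity requires the same specific discharge q through every layer.
Σ(b_i/K_i) = 12.3/6.37 + 5.77/8.99 = 2.573 d.
q = Δh / Σ(b_i/K_i) = 7.23 / 2.573 = 2.810 m/day.
In each layer the seepage velocity is v_i = q/n_i, so the layer transit time is t_i = b_i·n_i / q:
  layer 1 (weathered basalt): t_1 = 12.3 × 0.19 / 2.810 = 0.8316 d
  layer 2 (medium sand): t_2 = 5.77 × 0.20 / 2.810 = 0.4106 d
Total t = Σ t_i = 1.242 days.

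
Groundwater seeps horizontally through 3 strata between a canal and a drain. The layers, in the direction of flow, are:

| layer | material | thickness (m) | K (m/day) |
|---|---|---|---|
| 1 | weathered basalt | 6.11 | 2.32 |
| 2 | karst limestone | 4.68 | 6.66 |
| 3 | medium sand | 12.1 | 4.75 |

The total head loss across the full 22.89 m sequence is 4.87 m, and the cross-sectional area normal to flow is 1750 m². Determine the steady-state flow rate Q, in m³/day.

1450

Flow is perpendicular to layering, so the layers act in series and the equivalent K is the thickness-weighted harmonic mean.
Total thickness L = 6.11 + 4.68 + 12.1 = 22.89 m.
Σ(b_i/K_i) = 6.11/2.32 + 4.68/6.66 + 12.1/4.75 = 5.884 d.
K_eq = L / Σ(b_i/K_i) = 22.89 / 5.884 = 3.890 m/day.
Q = K_eq · A · (Δh/L) = 3.890 × 1750 × (4.87/22.89) = 1448 m³/day.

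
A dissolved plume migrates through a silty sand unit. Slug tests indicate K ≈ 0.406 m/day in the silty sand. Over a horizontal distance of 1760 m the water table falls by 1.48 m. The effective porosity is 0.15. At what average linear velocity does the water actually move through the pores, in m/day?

Hydraulic gradient i = Δh / L = 1.48 / 1760 = 0.0008409.
Darcy flux q = K · i = 0.4060 × 0.0008409 = 0.0003414 m/day.
Seepage velocity v = q / n_e = 0.0003414 / 0.15 = 0.002276 m/day.

0.00228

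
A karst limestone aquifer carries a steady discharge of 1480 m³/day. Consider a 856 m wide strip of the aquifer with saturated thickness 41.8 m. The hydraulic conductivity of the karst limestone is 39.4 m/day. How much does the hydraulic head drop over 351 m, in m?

Cross-sectional area A = 856 × 41.8 = 35781 m².
From Q = K·A·i, i = Q / (K·A) = 1480 / (39.40 × 35781) = 0.001050.
Head loss Δh = i · L = 0.001050 × 351 = 0.3685 m.

0.368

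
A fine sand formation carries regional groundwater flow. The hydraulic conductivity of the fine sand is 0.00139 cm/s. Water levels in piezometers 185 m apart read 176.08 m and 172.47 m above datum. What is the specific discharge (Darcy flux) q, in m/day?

0.0234

Convert K: 0.00139 cm/s × 864 = 1.201 m/day.
Hydraulic gradient i = (176.08 − 172.47) / 185 = 3.61 / 185 = 0.01951.
Specific discharge q = K · i = 1.201 × 0.01951 = 0.02343 m/day.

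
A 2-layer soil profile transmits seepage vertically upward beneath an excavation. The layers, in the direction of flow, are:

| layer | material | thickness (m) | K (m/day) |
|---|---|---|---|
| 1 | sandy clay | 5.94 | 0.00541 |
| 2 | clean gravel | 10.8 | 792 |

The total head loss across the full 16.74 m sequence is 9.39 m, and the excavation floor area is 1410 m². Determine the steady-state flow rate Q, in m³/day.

12.1

Flow is perpendicular to layering, so the layers act in series and the equivalent K is the thickness-weighted harmonic mean.
Total thickness L = 5.94 + 10.8 = 16.74 m.
Σ(b_i/K_i) = 5.94/0.00541 + 10.8/792 = 1098 d.
K_eq = L / Σ(b_i/K_i) = 16.74 / 1098 = 0.01525 m/day.
Q = K_eq · A · (Δh/L) = 0.01525 × 1410 × (9.39/16.74) = 12.06 m³/day.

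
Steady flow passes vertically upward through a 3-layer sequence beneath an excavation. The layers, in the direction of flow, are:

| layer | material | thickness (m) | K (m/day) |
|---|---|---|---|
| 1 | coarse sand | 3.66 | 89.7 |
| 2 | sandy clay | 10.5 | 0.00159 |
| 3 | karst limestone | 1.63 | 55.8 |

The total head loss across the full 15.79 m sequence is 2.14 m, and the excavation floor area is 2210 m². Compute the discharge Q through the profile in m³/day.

0.716

Flow is perpendicular to layering, so the layers act in series and the equivalent K is the thickness-weighted harmonic mean.
Total thickness L = 3.66 + 10.5 + 1.63 = 15.79 m.
Σ(b_i/K_i) = 3.66/89.7 + 10.5/0.00159 + 1.63/55.8 = 6604 d.
K_eq = L / Σ(b_i/K_i) = 15.79 / 6604 = 0.002391 m/day.
Q = K_eq · A · (Δh/L) = 0.002391 × 2210 × (2.14/15.79) = 0.7162 m³/day.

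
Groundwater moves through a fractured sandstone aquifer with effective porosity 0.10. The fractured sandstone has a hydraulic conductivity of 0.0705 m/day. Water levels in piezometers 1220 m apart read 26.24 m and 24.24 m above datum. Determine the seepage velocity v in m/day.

0.00116

Hydraulic gradient i = (26.24 − 24.24) / 1220 = 2 / 1220 = 0.001639.
Darcy flux q = K · i = 0.07050 × 0.001639 = 0.0001156 m/day.
Seepage velocity v = q / n_e = 0.0001156 / 0.10 = 0.001156 m/day.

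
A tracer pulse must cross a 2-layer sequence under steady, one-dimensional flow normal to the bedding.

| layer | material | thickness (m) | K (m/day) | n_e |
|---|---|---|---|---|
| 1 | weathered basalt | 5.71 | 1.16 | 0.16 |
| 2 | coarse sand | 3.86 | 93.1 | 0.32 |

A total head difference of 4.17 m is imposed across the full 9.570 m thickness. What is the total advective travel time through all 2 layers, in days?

2.56

With flow normal to the layers, continuity requires the same specific discharge q through every layer.
Σ(b_i/K_i) = 5.71/1.16 + 3.86/93.1 = 4.964 d.
q = Δh / Σ(b_i/K_i) = 4.17 / 4.964 = 0.8401 m/day.
In each layer the seepage velocity is v_i = q/n_i, so the layer transit time is t_i = b_i·n_i / q:
  layer 1 (weathered basalt): t_1 = 5.71 × 0.16 / 0.8401 = 1.088 d
  layer 2 (coarse sand): t_2 = 3.86 × 0.32 / 0.8401 = 1.470 d
Total t = Σ t_i = 2.558 days.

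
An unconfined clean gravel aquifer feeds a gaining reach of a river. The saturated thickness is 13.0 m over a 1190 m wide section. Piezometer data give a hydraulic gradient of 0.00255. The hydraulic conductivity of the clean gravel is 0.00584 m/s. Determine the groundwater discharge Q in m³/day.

Convert K: 0.00584 m/s × 86400 = 504.6 m/day.
Cross-sectional area A = 1190 × 13.0 = 15470 m².
Hydraulic gradient i = 0.00255.
Darcy's law: Q = K · A · i = 504.6 × 15470 × 0.002550 = 19905 m³/day.

19900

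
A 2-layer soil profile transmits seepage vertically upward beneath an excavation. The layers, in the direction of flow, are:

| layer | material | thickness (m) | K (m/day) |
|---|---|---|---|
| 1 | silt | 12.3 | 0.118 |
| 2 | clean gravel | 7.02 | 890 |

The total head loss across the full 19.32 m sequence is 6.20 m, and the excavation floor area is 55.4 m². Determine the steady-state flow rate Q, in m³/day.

3.29

Flow is perpendicular to layering, so the layers act in series and the equivalent K is the thickness-weighted harmonic mean.
Total thickness L = 12.3 + 7.02 = 19.32 m.
Σ(b_i/K_i) = 12.3/0.118 + 7.02/890 = 104.2 d.
K_eq = L / Σ(b_i/K_i) = 19.32 / 104.2 = 0.1853 m/day.
Q = K_eq · A · (Δh/L) = 0.1853 × 55.4 × (6.20/19.32) = 3.295 m³/day.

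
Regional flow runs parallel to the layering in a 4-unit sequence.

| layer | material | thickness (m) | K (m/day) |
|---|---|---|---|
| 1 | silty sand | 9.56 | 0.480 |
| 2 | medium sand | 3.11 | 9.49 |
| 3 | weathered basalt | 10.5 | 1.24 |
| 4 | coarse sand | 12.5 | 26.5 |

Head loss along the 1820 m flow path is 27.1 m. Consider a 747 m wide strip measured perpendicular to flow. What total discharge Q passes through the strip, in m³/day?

Flow is parallel to layering, so each bed carries its own Darcy discharge and the transmissivities add.
Σ(K_i·b_i) = 0.480×9.56 + 9.49×3.11 + 1.24×10.5 + 26.5×12.5 = 378.4 m²/day.
Hydraulic gradient i = Δh / L = 27.1 / 1820 = 0.01489.
Q = Σ(K_i·b_i) · W · i = 378.4 × 747 × 0.01489 = 4209 m³/day.

4210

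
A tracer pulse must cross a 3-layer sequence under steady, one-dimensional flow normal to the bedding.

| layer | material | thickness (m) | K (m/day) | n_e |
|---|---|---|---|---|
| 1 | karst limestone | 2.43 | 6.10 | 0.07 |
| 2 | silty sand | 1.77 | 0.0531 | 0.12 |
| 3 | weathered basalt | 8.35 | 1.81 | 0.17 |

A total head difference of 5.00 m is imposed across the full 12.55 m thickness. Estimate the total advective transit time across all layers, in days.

With flow normal to the layers, continuity requires the same specific discharge q through every layer.
Σ(b_i/K_i) = 2.43/6.10 + 1.77/0.0531 + 8.35/1.81 = 38.34 d.
q = Δh / Σ(b_i/K_i) = 5.00 / 38.34 = 0.1304 m/day.
In each layer the seepage velocity is v_i = q/n_i, so the layer transit time is t_i = b_i·n_i / q:
  layer 1 (karst limestone): t_1 = 2.43 × 0.07 / 0.1304 = 1.304 d
  layer 2 (silty sand): t_2 = 1.77 × 0.12 / 0.1304 = 1.629 d
  layer 3 (weathered basalt): t_3 = 8.35 × 0.17 / 0.1304 = 10.89 d
Total t = Σ t_i = 13.82 days.

13.8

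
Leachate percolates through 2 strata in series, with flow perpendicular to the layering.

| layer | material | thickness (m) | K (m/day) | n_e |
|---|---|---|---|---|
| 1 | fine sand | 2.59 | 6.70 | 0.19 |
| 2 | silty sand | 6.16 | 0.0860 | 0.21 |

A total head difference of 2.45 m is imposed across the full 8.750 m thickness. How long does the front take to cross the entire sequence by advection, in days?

With flow normal to the layers, continuity requires the same specific discharge q through every layer.
Σ(b_i/K_i) = 2.59/6.70 + 6.16/0.0860 = 72.01 d.
q = Δh / Σ(b_i/K_i) = 2.45 / 72.01 = 0.03402 m/day.
In each layer the seepage velocity is v_i = q/n_i, so the layer transit time is t_i = b_i·n_i / q:
  layer 1 (fine sand): t_1 = 2.59 × 0.19 / 0.03402 = 14.46 d
  layer 2 (silty sand): t_2 = 6.16 × 0.21 / 0.03402 = 38.02 d
Total t = Σ t_i = 52.49 days.

52.5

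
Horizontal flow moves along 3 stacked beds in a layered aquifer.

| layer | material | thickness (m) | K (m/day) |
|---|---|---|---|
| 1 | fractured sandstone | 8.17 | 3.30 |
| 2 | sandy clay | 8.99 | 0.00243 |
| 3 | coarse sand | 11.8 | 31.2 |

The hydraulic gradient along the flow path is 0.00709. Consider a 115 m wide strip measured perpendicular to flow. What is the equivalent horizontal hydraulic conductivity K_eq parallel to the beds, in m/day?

13.6

Flow is parallel to layering, so each bed carries its own Darcy discharge and the transmissivities add.
Σ(K_i·b_i) = 3.30×8.17 + 0.00243×8.99 + 31.2×11.8 = 395.1 m²/day.
Total thickness b = 28.96 m, so K_eq = Σ(K_i·b_i)/b = 13.64 m/day.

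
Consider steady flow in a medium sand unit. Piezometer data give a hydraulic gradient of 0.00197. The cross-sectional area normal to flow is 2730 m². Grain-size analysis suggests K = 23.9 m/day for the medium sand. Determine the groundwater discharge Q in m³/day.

129

Hydraulic gradient i = 0.00197.
Darcy's law: Q = K · A · i = 23.90 × 2730 × 0.001970 = 128.5 m³/day.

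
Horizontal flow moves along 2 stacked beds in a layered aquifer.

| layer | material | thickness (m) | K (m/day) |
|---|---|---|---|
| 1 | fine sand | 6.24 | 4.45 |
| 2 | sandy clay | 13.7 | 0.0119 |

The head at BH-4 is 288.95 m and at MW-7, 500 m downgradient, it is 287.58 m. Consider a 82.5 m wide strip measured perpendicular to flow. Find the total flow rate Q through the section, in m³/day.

6.31

Flow is parallel to layering, so each bed carries its own Darcy discharge and the transmissivities add.
Σ(K_i·b_i) = 4.45×6.24 + 0.0119×13.7 = 27.93 m²/day.
Hydraulic gradient i = (288.95 − 287.58) / 500 = 1.37 / 500 = 0.002740.
Q = Σ(K_i·b_i) · W · i = 27.93 × 82.5 × 0.002740 = 6.314 m³/day.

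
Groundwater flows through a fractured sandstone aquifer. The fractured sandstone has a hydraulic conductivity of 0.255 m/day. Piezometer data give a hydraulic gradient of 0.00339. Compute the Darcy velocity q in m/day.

Hydraulic gradient i = 0.00339.
Specific discharge q = K · i = 0.2550 × 0.003390 = 0.0008645 m/day.

0.000864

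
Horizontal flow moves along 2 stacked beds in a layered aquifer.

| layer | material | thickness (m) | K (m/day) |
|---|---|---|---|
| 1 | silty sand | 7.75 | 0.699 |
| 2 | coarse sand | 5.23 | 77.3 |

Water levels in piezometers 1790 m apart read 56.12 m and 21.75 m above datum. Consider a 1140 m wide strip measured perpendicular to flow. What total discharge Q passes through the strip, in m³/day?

8970

Flow is parallel to layering, so each bed carries its own Darcy discharge and the transmissivities add.
Σ(K_i·b_i) = 0.699×7.75 + 77.3×5.23 = 409.7 m²/day.
Hydraulic gradient i = (56.12 − 21.75) / 1790 = 34.37 / 1790 = 0.01920.
Q = Σ(K_i·b_i) · W · i = 409.7 × 1140 × 0.01920 = 8968 m³/day.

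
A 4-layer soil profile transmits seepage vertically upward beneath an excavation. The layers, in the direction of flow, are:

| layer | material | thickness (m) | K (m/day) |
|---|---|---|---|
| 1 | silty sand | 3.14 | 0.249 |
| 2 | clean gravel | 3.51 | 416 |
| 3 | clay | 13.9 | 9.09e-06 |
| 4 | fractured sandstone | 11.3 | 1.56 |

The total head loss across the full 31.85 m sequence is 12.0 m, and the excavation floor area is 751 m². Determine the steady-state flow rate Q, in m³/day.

0.00589

Flow is perpendicular to layering, so the layers act in series and the equivalent K is the thickness-weighted harmonic mean.
Total thickness L = 3.14 + 3.51 + 13.9 + 11.3 = 31.85 m.
Σ(b_i/K_i) = 3.14/0.249 + 3.51/416 + 13.9/9.09e-06 + 11.3/1.56 = 1.529e+06 d.
K_eq = L / Σ(b_i/K_i) = 31.85 / 1.529e+06 = 2.083e-05 m/day.
Q = K_eq · A · (Δh/L) = 2.083e-05 × 751 × (12.0/31.85) = 0.005893 m³/day.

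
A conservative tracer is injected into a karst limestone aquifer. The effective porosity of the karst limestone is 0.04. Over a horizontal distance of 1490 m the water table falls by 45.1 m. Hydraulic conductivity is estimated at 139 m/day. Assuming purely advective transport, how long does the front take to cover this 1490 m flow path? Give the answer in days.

Hydraulic gradient i = Δh / L = 45.1 / 1490 = 0.03027.
Darcy flux q = K · i = 139.0 × 0.03027 = 4.207 m/day.
Seepage velocity v = q / n_e = 4.207 / 0.04 = 105.2 m/day.
Travel time t = L / v = 1490 / 105.2 = 14.17 days.

14.2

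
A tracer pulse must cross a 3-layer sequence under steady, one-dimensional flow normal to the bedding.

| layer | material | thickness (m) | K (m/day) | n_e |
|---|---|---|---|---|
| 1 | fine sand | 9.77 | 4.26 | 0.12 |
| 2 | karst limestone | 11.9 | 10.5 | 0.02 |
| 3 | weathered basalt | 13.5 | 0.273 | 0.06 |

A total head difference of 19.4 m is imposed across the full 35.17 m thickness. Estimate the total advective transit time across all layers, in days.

6.05

With flow normal to the layers, continuity requires the same specific discharge q through every layer.
Σ(b_i/K_i) = 9.77/4.26 + 11.9/10.5 + 13.5/0.273 = 52.88 d.
q = Δh / Σ(b_i/K_i) = 19.4 / 52.88 = 0.3669 m/day.
In each layer the seepage velocity is v_i = q/n_i, so the layer transit time is t_i = b_i·n_i / q:
  layer 1 (fine sand): t_1 = 9.77 × 0.12 / 0.3669 = 3.196 d
  layer 2 (karst limestone): t_2 = 11.9 × 0.02 / 0.3669 = 0.6487 d
  layer 3 (weathered basalt): t_3 = 13.5 × 0.06 / 0.3669 = 2.208 d
Total t = Σ t_i = 6.052 days.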